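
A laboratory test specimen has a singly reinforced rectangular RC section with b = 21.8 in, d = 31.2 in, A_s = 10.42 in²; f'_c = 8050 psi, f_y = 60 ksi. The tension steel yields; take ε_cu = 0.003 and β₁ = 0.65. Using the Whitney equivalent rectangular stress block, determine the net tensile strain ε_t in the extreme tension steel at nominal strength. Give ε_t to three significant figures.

ε_t ≈ 0.0115

a = A_s f_y/(0.85 f'_c b) = 4.191 in.
β₁ = 0.65, so c = a/β₁ = 4.191/0.65 = 6.448 in.
From the linear strain diagram with ε_cu = 0.003: ε_t = 0.003 (d − c)/c = 0.003 × (31.2 − 6.448)/6.448 = 0.0115.
Since ε_t ≥ 0.005, the section is tension-controlled.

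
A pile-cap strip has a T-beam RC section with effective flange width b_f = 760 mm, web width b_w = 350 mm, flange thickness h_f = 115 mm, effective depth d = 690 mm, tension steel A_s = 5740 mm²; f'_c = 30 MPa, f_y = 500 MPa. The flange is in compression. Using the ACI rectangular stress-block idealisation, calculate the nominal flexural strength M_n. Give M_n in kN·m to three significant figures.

Tension: T = A_s f_y = 5740 × 500 = 2870000 N.
Try a within the flange: a = T/(0.85 f'_c b_f) = 2870000/(0.85 × 30 × 760) = 148.09 mm.
a = 148.09 > h_f = 115 mm: the block extends into the web. Split into flange-overhang and web parts.
C_f = 0.85 f'_c (b_f − b_w) h_f = 0.85 × 30 × (760 − 350) × 115 = 1202325 N.
Remaining web compression depth: a_w = (T − C_f)/(0.85 f'_c b_w) = (2870000 − 1202325)/(0.85 × 30 × 350) = 186.85 mm.
M_n = C_f(d − h_f/2) + (T − C_f)(d − a_w/2) = 1202325 × (690 − 57.5) + 1667675 × (690 − 93.425) = 760.47 + 994.89 = 1755.36 × 10⁶ N·mm.
M_n = 1755.36 kN·m.

M_n ≈ 1760 kN·m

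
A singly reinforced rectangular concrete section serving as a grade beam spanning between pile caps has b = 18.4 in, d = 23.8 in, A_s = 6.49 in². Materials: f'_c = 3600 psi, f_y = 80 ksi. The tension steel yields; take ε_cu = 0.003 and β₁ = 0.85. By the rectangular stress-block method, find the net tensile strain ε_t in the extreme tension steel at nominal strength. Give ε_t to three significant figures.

a = A_s f_y/(0.85 f'_c b) = 9.221 in.
β₁ = 0.85, so c = a/β₁ = 9.221/0.85 = 10.848 in.
From the linear strain diagram with ε_cu = 0.003: ε_t = 0.003 (d − c)/c = 0.003 × (23.8 − 10.848)/10.848 = 0.00358.
ε_t < 0.004 — the section is over-reinforced for flexure under ACI limits.

ε_t ≈ 0.00358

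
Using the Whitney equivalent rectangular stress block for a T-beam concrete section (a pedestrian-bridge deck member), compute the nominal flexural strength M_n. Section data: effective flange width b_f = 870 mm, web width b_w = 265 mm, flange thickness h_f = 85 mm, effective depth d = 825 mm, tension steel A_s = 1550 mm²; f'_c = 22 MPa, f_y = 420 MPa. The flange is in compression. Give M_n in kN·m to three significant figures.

M_n ≈ 524 kN·m

Tension: T = A_s f_y = 1550 × 420 = 651000 N.
Try a within the flange: a = T/(0.85 f'_c b_f) = 651000/(0.85 × 22 × 870) = 40.01 mm.
Since a = 40.01 ≤ h_f = 85 mm, the stress block lies entirely in the flange; analyse as a rectangular beam of width b_f.
M_n = T(d − a/2) = 651000 × (825 − 20.005) = 524.05 × 10⁶ N·mm.
M_n = 524.05 kN·m.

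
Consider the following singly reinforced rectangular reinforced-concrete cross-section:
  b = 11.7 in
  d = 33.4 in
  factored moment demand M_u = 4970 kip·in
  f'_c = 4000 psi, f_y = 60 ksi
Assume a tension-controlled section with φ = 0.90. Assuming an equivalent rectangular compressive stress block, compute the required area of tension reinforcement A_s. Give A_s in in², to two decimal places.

M_n = M_u/φ = 4970/0.90 = 5522.22 kip·in.
From M_n = 0.85 f'_c a b (d − a/2):
a = d − √(d² − 2M_n/(0.85 f'_c b)) = 33.4 − √(33.4² − 2 × 5522.22/(0.85 × 4 × 11.7)) = 4.453 in.
A_s = 0.85 f'_c a b / f_y = 0.85 × 4 × 4.453 × 11.7 / 60 = 2.952 in².

A_s ≈ 2.95 in²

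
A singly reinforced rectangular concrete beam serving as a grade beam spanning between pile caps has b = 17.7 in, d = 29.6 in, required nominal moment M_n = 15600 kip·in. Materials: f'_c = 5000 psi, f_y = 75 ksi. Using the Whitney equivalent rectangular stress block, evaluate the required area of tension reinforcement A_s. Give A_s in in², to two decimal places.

From M_n = 0.85 f'_c a b (d − a/2):
a = d − √(d² − 2M_n/(0.85 f'_c b)) = 29.6 − √(29.6² − 2 × 15600/(0.85 × 5 × 17.7)) = 8.120 in.
A_s = 0.85 f'_c a b / f_y = 0.85 × 5 × 8.120 × 17.7 / 75 = 8.144 in².

A_s ≈ 8.14 in²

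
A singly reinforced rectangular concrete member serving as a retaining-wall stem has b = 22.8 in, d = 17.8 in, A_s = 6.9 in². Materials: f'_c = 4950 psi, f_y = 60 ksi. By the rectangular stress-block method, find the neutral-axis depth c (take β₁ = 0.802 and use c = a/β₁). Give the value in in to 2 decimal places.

T = A_s f_y = 6.9 × 60 = 414 kips.
a = T/(0.85 f'_c b) = 414/(0.85 × 4.95 × 22.8) = 4.3156 in.
With β₁ = 0.802, c = a/β₁ = 4.3156/0.802 = 5.38 in.

c ≈ 5.38 in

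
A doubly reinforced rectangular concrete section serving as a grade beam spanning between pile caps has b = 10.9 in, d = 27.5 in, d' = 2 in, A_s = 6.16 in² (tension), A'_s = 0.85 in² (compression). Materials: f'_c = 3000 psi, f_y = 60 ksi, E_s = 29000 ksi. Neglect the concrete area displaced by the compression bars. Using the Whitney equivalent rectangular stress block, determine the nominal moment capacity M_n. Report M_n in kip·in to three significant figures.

M_n ≈ 8240 kip·in

Assume both steels yield.
a = (A_s − A'_s) f_y/(0.85 f'_c b) = (6.16 − 0.85) × 60/(0.85 × 3 × 10.9) = 11.462 in.
c = a/β₁ = 11.462/0.85 = 13.485 in; ε'_s = 0.003(c − d')/c = 0.0026 ≥ ε_y = 0.0021, so the compression steel yields.
M_n = (A_s − A'_s) f_y (d − a/2) + A'_s f_y (d − d') = 318.6 × (27.5 − 5.731) + 51 × (27.5 − 2) = 6935.6 + 1300.5 = 8236.1 kip·in.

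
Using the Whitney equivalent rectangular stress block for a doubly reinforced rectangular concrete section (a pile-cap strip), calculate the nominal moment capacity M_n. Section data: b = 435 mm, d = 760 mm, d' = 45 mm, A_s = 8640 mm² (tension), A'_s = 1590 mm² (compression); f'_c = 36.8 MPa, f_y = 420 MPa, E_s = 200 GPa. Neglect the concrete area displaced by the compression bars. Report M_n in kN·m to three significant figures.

Assume both tension and compression steel yield.
Net tension couple steel: A_s − A'_s = 7050 mm².
a = (A_s − A'_s) f_y / (0.85 f'_c b) = 2961000/(0.85 × 36.8 × 435) = 217.61 mm.
c = a/β₁ = 217.61/0.787 = 276.51 mm; ε'_s = 0.003(c − d')/c = 0.0025 ≥ f_y/E_s = 0.0021, so compression steel does yield.
M_n = (A_s − A'_s) f_y (d − a/2) + A'_s f_y (d − d') = [2961000 × (760 − 108.805) + 667800 × (760 − 45)] × 10⁻⁶ = 1928.19 + 477.48 = 2405.67 kN·m.

M_n ≈ 2410 kN·m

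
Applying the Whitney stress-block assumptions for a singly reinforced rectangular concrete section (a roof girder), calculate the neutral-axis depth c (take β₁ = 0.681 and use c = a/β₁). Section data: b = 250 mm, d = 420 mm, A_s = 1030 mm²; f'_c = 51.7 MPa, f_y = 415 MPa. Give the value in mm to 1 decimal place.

c ≈ 57.1 mm

T = A_s f_y = 1030 × 415 = 427450 N = 427.45 kN.
Setting C = 0.85 f'_c a b equal to T: a = 427450/(0.85 × 51.7 × 250) = 38.908 mm.
With β₁ = 0.681, c = a/β₁ = 38.908/0.681 = 57.1 mm.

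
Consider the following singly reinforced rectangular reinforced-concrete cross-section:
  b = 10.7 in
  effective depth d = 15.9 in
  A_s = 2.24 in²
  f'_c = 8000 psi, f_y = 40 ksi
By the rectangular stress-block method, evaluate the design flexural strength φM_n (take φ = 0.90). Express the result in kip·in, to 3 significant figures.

φM_n ≈ 1230 kip·in

T = A_s f_y = 2.24 × 40 = 89.6 kips.
a = T/(0.85 f'_c b) = 89.6/(0.85 × 8 × 10.7) = 1.231 in.
M_n = T(d − a/2) = 89.6 × (15.9 − 0.6155) = 1369.5 kip·in.
φM_n = 0.90 × 1369.5 = 1232.6 kip·in.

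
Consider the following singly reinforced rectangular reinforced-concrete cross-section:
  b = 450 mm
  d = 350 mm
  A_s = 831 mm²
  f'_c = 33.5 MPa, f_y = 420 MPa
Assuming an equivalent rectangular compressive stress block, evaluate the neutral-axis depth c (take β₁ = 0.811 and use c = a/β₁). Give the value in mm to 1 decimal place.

c ≈ 33.6 mm

T = A_s f_y = 831 × 420 = 349020 N = 349.02 kN.
Setting C = 0.85 f'_c a b equal to T: a = 349020/(0.85 × 33.5 × 450) = 27.238 mm.
With β₁ = 0.811, c = a/β₁ = 27.238/0.811 = 33.6 mm.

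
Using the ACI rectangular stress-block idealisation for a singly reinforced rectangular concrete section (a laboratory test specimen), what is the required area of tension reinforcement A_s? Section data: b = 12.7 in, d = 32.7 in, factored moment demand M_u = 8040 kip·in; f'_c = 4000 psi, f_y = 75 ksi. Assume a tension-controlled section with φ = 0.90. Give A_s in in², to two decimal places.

A_s ≈ 4.09 in²

M_n = M_u/φ = 8040/0.90 = 8933.33 kip·in.
From M_n = 0.85 f'_c a b (d − a/2):
a = d − √(d² − 2M_n/(0.85 f'_c b)) = 32.7 − √(32.7² − 2 × 8933.33/(0.85 × 4 × 12.7)) = 7.097 in.
A_s = 0.85 f'_c a b / f_y = 0.85 × 4 × 7.097 × 12.7 / 75 = 4.086 in².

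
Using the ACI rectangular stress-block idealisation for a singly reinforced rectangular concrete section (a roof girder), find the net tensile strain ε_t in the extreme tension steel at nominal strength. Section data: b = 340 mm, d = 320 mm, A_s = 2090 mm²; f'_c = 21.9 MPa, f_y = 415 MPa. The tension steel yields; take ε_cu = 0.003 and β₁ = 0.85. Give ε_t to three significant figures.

a = A_s f_y/(0.85 f'_c b) = 137.04 mm.
β₁ = 0.85, so c = a/β₁ = 137.04/0.85 = 161.22 mm.
From the linear strain diagram with ε_cu = 0.003: ε_t = 0.003 (d − c)/c = 0.003 × (320 − 161.22)/161.22 = 0.00295.
ε_t < 0.004 — the section is over-reinforced for flexure under ACI limits.

ε_t ≈ 0.00295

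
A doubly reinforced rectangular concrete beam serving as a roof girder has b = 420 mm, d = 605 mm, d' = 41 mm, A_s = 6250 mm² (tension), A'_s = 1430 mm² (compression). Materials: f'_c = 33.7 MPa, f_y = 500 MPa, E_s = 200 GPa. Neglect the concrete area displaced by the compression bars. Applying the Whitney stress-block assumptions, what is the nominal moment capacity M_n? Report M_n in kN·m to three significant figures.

M_n ≈ 1620 kN·m

Assume both tension and compression steel yield.
Net tension couple steel: A_s − A'_s = 4820 mm².
a = (A_s − A'_s) f_y / (0.85 f'_c b) = 2410000/(0.85 × 33.7 × 420) = 200.32 mm.
c = a/β₁ = 200.32/0.809 = 247.61 mm; ε'_s = 0.003(c − d')/c = 0.0025 ≥ f_y/E_s = 0.0025, so compression steel does yield.
M_n = (A_s − A'_s) f_y (d − a/2) + A'_s f_y (d − d') = [2410000 × (605 − 100.16) + 715000 × (605 − 41)] × 10⁻⁶ = 1216.66 + 403.26 = 1619.92 kN·m.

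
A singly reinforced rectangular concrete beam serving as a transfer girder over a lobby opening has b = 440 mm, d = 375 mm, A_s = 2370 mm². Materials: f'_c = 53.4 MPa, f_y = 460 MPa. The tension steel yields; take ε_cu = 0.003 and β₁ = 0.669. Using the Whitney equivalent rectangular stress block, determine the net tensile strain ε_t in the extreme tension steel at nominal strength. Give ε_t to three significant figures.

ε_t ≈ 0.0108

a = A_s f_y/(0.85 f'_c b) = 54.59 mm.
β₁ = 0.669, so c = a/β₁ = 54.59/0.669 = 81.60 mm.
From the linear strain diagram with ε_cu = 0.003: ε_t = 0.003 (d − c)/c = 0.003 × (375 − 81.60)/81.60 = 0.0108.
Since ε_t ≥ 0.005, the section is tension-controlled.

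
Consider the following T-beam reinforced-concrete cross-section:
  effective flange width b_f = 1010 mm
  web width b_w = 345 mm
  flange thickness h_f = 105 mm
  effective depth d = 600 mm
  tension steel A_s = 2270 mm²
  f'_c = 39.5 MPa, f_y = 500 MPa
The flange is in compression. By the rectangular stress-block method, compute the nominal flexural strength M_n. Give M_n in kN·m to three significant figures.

M_n ≈ 662 kN·m

Tension: T = A_s f_y = 2270 × 500 = 1135000 N.
Try a within the flange: a = T/(0.85 f'_c b_f) = 1135000/(0.85 × 39.5 × 1010) = 33.47 mm.
Since a = 33.47 ≤ h_f = 105 mm, the stress block lies entirely in the flange; analyse as a rectangular beam of width b_f.
M_n = T(d − a/2) = 1135000 × (600 − 16.735) = 662.01 × 10⁶ N·mm.
M_n = 662.01 kN·m.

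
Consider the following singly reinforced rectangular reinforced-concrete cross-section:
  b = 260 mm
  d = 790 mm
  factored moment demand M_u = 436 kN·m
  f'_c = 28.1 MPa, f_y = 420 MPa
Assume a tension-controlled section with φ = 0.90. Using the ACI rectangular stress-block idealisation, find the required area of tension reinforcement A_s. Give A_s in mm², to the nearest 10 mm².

M_n = M_u/φ = 436/0.90 = 484.444 kN·m.
With M_n = 0.85 f'_c a b (d − a/2), solve the quadratic for a:
a = d − √(d² − 2M_n/(0.85 f'_c b)) = 790 − √(790² − 2 × 484.444×10⁶/(0.85 × 28.1 × 260)) = 105.83 mm.
A_s = 0.85 f'_c a b / f_y = 0.85 × 28.1 × 105.83 × 260 / 420 = 1564.8 mm².

A_s ≈ 1560 mm²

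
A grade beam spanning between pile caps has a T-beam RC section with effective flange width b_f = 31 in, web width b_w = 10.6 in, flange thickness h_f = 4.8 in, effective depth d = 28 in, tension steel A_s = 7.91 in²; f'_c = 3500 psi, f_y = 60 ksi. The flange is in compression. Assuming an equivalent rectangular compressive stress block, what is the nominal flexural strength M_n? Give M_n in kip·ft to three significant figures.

Tension: T = A_s f_y = 7.91 × 60 = 474.6 kips.
Try a within the flange: a = T/(0.85 f'_c b_f) = 474.6/(0.85 × 3.5 × 31) = 5.146 in.
a = 5.146 > h_f = 4.8 in: the block extends into the web. Split into flange-overhang and web parts.
C_f = 0.85 f'_c (b_f − b_w) h_f = 0.85 × 3.5 × (31 − 10.6) × 4.8 = 291.3 kips.
Remaining web compression depth: a_w = (T − C_f)/(0.85 f'_c b_w) = (474.6 − 291.3)/(0.85 × 3.5 × 10.6) = 5.813 in.
M_n = C_f(d − h_f/2) + (T − C_f)(d − a_w/2) = 291.3 × (28 − 2.4) + 183.3 × (28 − 2.9065) = 7457.3 + 4599.6 = 12056.9 kip·in.
M_n = 12056.9/12 = 1004.74 kip·ft.

M_n ≈ 1000 kip·ft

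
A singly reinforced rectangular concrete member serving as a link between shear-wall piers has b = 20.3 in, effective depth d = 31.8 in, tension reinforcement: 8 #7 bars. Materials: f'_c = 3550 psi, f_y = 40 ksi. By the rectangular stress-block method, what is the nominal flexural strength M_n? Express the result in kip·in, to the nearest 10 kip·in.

A_s = 8 × 0.6 = 4.8 in².
T = A_s f_y = 4.8 × 40 = 192 kips.
a = T/(0.85 f'_c b) = 192/(0.85 × 3.55 × 20.3) = 3.134 in.
M_n = T(d − a/2) = 192 × (31.8 − 1.567) = 5804.7 kip·in.

M_n ≈ 5800 kip·in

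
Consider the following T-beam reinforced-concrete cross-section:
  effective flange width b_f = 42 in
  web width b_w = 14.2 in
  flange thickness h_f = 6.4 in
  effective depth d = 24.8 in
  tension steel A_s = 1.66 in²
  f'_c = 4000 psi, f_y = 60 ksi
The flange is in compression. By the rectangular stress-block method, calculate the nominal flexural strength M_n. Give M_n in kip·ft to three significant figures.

M_n ≈ 203 kip·ft

Tension: T = A_s f_y = 1.66 × 60 = 99.6 kips.
Try a within the flange: a = T/(0.85 f'_c b_f) = 99.6/(0.85 × 4 × 42) = 0.697 in.
Since a = 0.697 ≤ h_f = 6.4 in, the stress block lies entirely in the flange; analyse as a rectangular beam of width b_f.
M_n = T(d − a/2) = 99.6 × (24.8 − 0.3485) = 2435.4 kip·in.
M_n = 2435.4/12 = 202.95 kip·ft.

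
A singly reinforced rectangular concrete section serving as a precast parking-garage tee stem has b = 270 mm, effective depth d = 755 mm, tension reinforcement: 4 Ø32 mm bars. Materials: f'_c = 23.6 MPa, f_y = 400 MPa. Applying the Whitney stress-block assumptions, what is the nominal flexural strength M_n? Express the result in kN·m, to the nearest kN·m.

M_n ≈ 818 kN·m

A_s = 4 × 804 = 3216 mm².
T = A_s f_y = 3216 × 400 = 1286400 N = 1286.4 kN.
From C = T: a = T/(0.85 f'_c b) = 1286400/(0.85 × 23.6 × 270) = 237.51 mm.
M_n = T(d − a/2) = 1286.4 kN × (755 − 118.755) mm = 818.47 kN·m.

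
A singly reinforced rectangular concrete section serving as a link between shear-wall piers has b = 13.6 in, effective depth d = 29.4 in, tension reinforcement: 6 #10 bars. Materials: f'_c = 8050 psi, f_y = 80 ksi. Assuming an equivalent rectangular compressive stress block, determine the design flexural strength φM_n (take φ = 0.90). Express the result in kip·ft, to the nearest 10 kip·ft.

φM_n ≈ 1190 kip·ft

A_s = 6 × 1.27 = 7.62 in².
T = A_s f_y = 7.62 × 80 = 609.6 kips.
a = T/(0.85 f'_c b) = 609.6/(0.85 × 8.05 × 13.6) = 6.551 in.
M_n = T(d − a/2) = 609.6 × (29.4 − 3.2755) = 15925.5 kip·in = 15925.5/12 = 1327.13 kip·ft.
φM_n = 0.90 × 1327.13 = 1194.42 kip·ft.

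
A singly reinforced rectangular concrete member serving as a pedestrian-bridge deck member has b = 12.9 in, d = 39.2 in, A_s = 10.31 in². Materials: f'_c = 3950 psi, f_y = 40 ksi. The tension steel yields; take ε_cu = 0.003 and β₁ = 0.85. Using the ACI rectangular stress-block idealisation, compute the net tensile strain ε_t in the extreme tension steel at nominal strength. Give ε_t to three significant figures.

a = A_s f_y/(0.85 f'_c b) = 9.522 in.
β₁ = 0.85, so c = a/β₁ = 9.522/0.85 = 11.202 in.
From the linear strain diagram with ε_cu = 0.003: ε_t = 0.003 (d − c)/c = 0.003 × (39.2 − 11.202)/11.202 = 0.00750.
Since ε_t ≥ 0.005, the section is tension-controlled.

ε_t ≈ 0.00750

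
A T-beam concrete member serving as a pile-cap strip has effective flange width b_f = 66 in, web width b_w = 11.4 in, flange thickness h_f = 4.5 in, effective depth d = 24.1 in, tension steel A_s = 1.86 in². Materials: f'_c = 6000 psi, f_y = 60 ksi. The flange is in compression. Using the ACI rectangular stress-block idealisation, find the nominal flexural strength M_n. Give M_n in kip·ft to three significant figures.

M_n ≈ 223 kip·ft

Tension: T = A_s f_y = 1.86 × 60 = 111.6 kips.
Try a within the flange: a = T/(0.85 f'_c b_f) = 111.6/(0.85 × 6 × 66) = 0.332 in.
Since a = 0.332 ≤ h_f = 4.5 in, the stress block lies entirely in the flange; analyse as a rectangular beam of width b_f.
M_n = T(d − a/2) = 111.6 × (24.1 − 0.166) = 2671.0 kip·in.
M_n = 2671.0/12 = 222.58 kip·ft.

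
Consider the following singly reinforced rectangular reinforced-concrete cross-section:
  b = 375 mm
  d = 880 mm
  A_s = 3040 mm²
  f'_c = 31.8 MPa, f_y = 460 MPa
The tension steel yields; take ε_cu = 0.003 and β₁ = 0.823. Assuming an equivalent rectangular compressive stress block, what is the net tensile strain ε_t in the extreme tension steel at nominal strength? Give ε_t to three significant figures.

a = A_s f_y/(0.85 f'_c b) = 137.96 mm.
β₁ = 0.823, so c = a/β₁ = 137.96/0.823 = 167.63 mm.
From the linear strain diagram with ε_cu = 0.003: ε_t = 0.003 (d − c)/c = 0.003 × (880 − 167.63)/167.63 = 0.0127.
Since ε_t ≥ 0.005, the section is tension-controlled.

ε_t ≈ 0.0127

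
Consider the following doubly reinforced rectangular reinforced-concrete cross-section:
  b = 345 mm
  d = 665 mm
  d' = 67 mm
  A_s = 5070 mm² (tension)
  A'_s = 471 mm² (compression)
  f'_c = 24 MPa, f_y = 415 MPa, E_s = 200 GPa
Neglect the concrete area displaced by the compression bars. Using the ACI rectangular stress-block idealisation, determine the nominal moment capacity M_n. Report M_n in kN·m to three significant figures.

M_n ≈ 1130 kN·m

Assume both tension and compression steel yield.
Net tension couple steel: A_s − A'_s = 4599 mm².
a = (A_s − A'_s) f_y / (0.85 f'_c b) = 1908585/(0.85 × 24 × 345) = 271.18 mm.
c = a/β₁ = 271.18/0.85 = 319.04 mm; ε'_s = 0.003(c − d')/c = 0.0024 ≥ f_y/E_s = 0.0021, so compression steel does yield.
M_n = (A_s − A'_s) f_y (d − a/2) + A'_s f_y (d − d') = [1908585 × (665 − 135.59) + 195465 × (665 − 67)] × 10⁻⁶ = 1010.42 + 116.89 = 1127.31 kN·m.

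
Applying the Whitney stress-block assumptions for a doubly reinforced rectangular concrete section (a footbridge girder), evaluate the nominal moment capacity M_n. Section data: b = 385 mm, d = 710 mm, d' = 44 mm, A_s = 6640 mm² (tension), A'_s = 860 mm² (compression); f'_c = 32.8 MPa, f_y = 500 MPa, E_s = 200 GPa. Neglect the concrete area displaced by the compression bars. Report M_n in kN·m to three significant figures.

M_n ≈ 1950 kN·m

Assume both tension and compression steel yield.
Net tension couple steel: A_s − A'_s = 5780 mm².
a = (A_s − A'_s) f_y / (0.85 f'_c b) = 2890000/(0.85 × 32.8 × 385) = 269.24 mm.
c = a/β₁ = 269.24/0.816 = 329.95 mm; ε'_s = 0.003(c − d')/c = 0.0026 ≥ f_y/E_s = 0.0025, so compression steel does yield.
M_n = (A_s − A'_s) f_y (d − a/2) + A'_s f_y (d − d') = [2890000 × (710 − 134.62) + 430000 × (710 − 44)] × 10⁻⁶ = 1662.85 + 286.38 = 1949.23 kN·m.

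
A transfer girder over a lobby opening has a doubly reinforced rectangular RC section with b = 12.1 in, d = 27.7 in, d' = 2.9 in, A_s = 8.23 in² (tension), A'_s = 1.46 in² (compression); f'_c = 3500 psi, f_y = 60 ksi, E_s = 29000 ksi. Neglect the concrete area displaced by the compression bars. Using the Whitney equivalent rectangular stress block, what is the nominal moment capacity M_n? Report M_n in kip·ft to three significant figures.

Assume both steels yield.
a = (A_s − A'_s) f_y/(0.85 f'_c b) = (8.23 − 1.46) × 60/(0.85 × 3.5 × 12.1) = 11.284 in.
c = a/β₁ = 11.284/0.85 = 13.275 in; ε'_s = 0.003(c − d')/c = 0.0023 ≥ ε_y = 0.0021, so the compression steel yields.
M_n = (A_s − A'_s) f_y (d − a/2) + A'_s f_y (d − d') = 406.2 × (27.7 − 5.642) + 87.6 × (27.7 − 2.9) = 8960.0 + 2172.5 = 11132.5 kip·in = 11132.5/12 = 927.71 kip·ft.

M_n ≈ 928 kip·ft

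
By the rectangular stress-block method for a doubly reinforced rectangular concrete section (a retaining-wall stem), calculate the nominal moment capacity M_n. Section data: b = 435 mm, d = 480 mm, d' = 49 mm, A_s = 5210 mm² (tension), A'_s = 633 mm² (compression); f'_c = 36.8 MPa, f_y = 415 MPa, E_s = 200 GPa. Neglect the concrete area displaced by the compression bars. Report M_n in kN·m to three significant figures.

Assume both tension and compression steel yield.
Net tension couple steel: A_s − A'_s = 4577 mm².
a = (A_s − A'_s) f_y / (0.85 f'_c b) = 1899455/(0.85 × 36.8 × 435) = 139.60 mm.
c = a/β₁ = 139.60/0.787 = 177.38 mm; ε'_s = 0.003(c − d')/c = 0.0022 ≥ f_y/E_s = 0.0021, so compression steel does yield.
M_n = (A_s − A'_s) f_y (d − a/2) + A'_s f_y (d − d') = [1899455 × (480 − 69.8) + 262695 × (480 − 49)] × 10⁻⁶ = 779.16 + 113.22 = 892.38 kN·m.

M_n ≈ 892 kN·m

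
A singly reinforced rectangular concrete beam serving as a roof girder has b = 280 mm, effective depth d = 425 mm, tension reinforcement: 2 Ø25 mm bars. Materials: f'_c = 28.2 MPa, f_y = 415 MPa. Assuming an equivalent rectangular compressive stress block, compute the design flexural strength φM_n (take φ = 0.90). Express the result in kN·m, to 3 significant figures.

A_s = 2 × 491 = 982 mm².
T = A_s f_y = 982 × 415 = 407530 N = 407.53 kN.
From C = T: a = T/(0.85 f'_c b) = 407530/(0.85 × 28.2 × 280) = 60.72 mm.
M_n = T(d − a/2) = 407.53 kN × (425 − 30.36) mm = 160.83 kN·m.
φM_n = 0.90 × 160.83 = 144.75 kN·m.

φM_n ≈ 145 kN·m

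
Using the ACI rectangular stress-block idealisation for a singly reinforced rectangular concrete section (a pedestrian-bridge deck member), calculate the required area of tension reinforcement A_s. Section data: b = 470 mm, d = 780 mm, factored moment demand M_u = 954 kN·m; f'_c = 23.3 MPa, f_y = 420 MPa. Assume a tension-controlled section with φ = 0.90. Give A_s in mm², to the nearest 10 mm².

A_s ≈ 3610 mm²

M_n = M_u/φ = 954/0.90 = 1060 kN·m.
With M_n = 0.85 f'_c a b (d − a/2), solve the quadratic for a:
a = d − √(d² − 2M_n/(0.85 f'_c b)) = 780 − √(780² − 2 × 1060×10⁶/(0.85 × 23.3 × 470)) = 163.03 mm.
A_s = 0.85 f'_c a b / f_y = 0.85 × 23.3 × 163.03 × 470 / 420 = 3613.2 mm².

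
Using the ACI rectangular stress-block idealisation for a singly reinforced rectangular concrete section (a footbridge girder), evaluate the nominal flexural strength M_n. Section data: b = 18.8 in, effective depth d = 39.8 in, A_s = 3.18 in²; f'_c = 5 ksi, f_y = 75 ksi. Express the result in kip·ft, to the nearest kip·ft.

T = A_s f_y = 3.18 × 75 = 238.5 kips.
a = T/(0.85 f'_c b) = 238.5/(0.85 × 5 × 18.8) = 2.985 in.
M_n = T(d − a/2) = 238.5 × (39.8 − 1.4925) = 9136.3 kip·in = 9136.3/12 = 761.36 kip·ft.

M_n ≈ 761 kip·ft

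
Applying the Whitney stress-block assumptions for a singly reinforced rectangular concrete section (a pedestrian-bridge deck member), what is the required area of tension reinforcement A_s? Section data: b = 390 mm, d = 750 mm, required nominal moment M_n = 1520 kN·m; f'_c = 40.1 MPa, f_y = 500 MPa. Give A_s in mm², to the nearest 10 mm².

A_s ≈ 4580 mm²

With M_n = 0.85 f'_c a b (d − a/2), solve the quadratic for a:
a = d − √(d² − 2M_n/(0.85 f'_c b)) = 750 − √(750² − 2 × 1520×10⁶/(0.85 × 40.1 × 390)) = 172.24 mm.
A_s = 0.85 f'_c a b / f_y = 0.85 × 40.1 × 172.24 × 390 / 500 = 4579.2 mm².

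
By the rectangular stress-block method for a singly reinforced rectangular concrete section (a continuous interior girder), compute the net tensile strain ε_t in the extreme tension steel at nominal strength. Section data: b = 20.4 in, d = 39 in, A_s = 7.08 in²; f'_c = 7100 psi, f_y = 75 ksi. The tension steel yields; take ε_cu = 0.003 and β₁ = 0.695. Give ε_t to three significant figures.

a = A_s f_y/(0.85 f'_c b) = 4.313 in.
β₁ = 0.695, so c = a/β₁ = 4.313/0.695 = 6.206 in.
From the linear strain diagram with ε_cu = 0.003: ε_t = 0.003 (d − c)/c = 0.003 × (39 − 6.206)/6.206 = 0.0159.
Since ε_t ≥ 0.005, the section is tension-controlled.

ε_t ≈ 0.0159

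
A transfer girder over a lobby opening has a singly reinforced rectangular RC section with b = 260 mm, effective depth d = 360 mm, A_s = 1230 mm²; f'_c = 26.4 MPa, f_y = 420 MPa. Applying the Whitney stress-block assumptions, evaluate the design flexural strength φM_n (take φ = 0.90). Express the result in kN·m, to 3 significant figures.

T = A_s f_y = 1230 × 420 = 516600 N = 516.6 kN.
From C = T: a = T/(0.85 f'_c b) = 516600/(0.85 × 26.4 × 260) = 88.54 mm.
M_n = T(d − a/2) = 516.6 kN × (360 − 44.27) mm = 163.11 kN·m.
φM_n = 0.90 × 163.11 = 146.80 kN·m.

φM_n ≈ 147 kN·m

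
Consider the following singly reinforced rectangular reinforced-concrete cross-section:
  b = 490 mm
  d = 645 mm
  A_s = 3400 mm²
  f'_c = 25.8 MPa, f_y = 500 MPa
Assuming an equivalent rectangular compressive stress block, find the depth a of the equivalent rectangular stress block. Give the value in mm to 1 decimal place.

T = A_s f_y = 3400 × 500 = 1700000 N = 1700 kN.
Setting C = 0.85 f'_c a b equal to T: a = 1700000/(0.85 × 25.8 × 490) = 158.2 mm.

a ≈ 158.2 mm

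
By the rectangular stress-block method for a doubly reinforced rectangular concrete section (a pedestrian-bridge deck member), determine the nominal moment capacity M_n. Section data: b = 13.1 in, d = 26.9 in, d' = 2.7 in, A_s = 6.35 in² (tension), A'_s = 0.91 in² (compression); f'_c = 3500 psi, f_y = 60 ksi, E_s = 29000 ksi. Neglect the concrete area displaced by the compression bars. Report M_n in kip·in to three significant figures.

Assume both steels yield.
a = (A_s − A'_s) f_y/(0.85 f'_c b) = (6.35 − 0.91) × 60/(0.85 × 3.5 × 13.1) = 8.375 in.
c = a/β₁ = 8.375/0.85 = 9.853 in; ε'_s = 0.003(c − d')/c = 0.0022 ≥ ε_y = 0.0021, so the compression steel yields.
M_n = (A_s − A'_s) f_y (d − a/2) + A'_s f_y (d − d') = 326.4 × (26.9 − 4.1875) + 54.6 × (26.9 − 2.7) = 7413.4 + 1321.3 = 8734.7 kip·in.

M_n ≈ 8730 kip·in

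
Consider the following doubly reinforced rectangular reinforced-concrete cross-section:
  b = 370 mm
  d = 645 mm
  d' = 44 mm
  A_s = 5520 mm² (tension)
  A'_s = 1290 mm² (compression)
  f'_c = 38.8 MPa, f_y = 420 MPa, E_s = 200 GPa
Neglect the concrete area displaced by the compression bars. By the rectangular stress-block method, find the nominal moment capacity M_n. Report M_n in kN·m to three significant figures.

Assume both tension and compression steel yield.
Net tension couple steel: A_s − A'_s = 4230 mm².
a = (A_s − A'_s) f_y / (0.85 f'_c b) = 1776600/(0.85 × 38.8 × 370) = 145.59 mm.
c = a/β₁ = 145.59/0.773 = 188.34 mm; ε'_s = 0.003(c − d')/c = 0.0023 ≥ f_y/E_s = 0.0021, so compression steel does yield.
M_n = (A_s − A'_s) f_y (d − a/2) + A'_s f_y (d − d') = [1776600 × (645 − 72.795) + 541800 × (645 − 44)] × 10⁻⁶ = 1016.58 + 325.62 = 1342.20 kN·m.

M_n ≈ 1340 kN·m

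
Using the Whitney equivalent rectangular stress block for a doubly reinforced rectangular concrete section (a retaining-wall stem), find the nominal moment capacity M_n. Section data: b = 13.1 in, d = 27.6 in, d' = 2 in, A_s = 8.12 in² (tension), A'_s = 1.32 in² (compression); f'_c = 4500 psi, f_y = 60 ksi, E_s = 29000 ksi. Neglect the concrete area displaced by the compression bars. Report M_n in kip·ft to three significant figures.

Assume both steels yield.
a = (A_s − A'_s) f_y/(0.85 f'_c b) = (8.12 − 1.32) × 60/(0.85 × 4.5 × 13.1) = 8.142 in.
c = a/β₁ = 8.142/0.825 = 9.869 in; ε'_s = 0.003(c − d')/c = 0.0024 ≥ ε_y = 0.0021, so the compression steel yields.
M_n = (A_s − A'_s) f_y (d − a/2) + A'_s f_y (d − d') = 408 × (27.6 − 4.071) + 79.2 × (27.6 − 2) = 9599.8 + 2027.5 = 11627.3 kip·in = 11627.3/12 = 968.94 kip·ft.

M_n ≈ 969 kip·ft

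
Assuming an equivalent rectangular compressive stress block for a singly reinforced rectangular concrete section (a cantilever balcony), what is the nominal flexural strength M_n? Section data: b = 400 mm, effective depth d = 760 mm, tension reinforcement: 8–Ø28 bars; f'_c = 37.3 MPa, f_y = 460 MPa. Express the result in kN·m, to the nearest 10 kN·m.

A_s = 8 × 616 = 4928 mm².
T = A_s f_y = 4928 × 460 = 2266880 N = 2266.88 kN.
From C = T: a = T/(0.85 f'_c b) = 2266880/(0.85 × 37.3 × 400) = 178.75 mm.
M_n = T(d − a/2) = 2266.88 kN × (760 − 89.375) mm = 1520.23 kN·m.

M_n ≈ 1520 kN·m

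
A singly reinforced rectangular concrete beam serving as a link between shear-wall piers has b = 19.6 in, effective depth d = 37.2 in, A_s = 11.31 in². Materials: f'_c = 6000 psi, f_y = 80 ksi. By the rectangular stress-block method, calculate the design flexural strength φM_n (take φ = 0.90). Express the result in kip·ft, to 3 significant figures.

φM_n ≈ 2220 kip·ft

T = A_s f_y = 11.31 × 80 = 904.8 kips.
a = T/(0.85 f'_c b) = 904.8/(0.85 × 6 × 19.6) = 9.052 in.
M_n = T(d − a/2) = 904.8 × (37.2 − 4.526) = 29563.4 kip·in = 29563.4/12 = 2463.62 kip·ft.
φM_n = 0.90 × 2463.62 = 2217.26 kip·ft.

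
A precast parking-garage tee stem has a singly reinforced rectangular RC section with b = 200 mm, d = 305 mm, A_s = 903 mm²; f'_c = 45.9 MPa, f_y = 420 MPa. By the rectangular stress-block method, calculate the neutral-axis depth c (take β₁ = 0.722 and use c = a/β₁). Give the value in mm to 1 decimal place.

T = A_s f_y = 903 × 420 = 379260 N = 379.26 kN.
Setting C = 0.85 f'_c a b equal to T: a = 379260/(0.85 × 45.9 × 200) = 48.604 mm.
With β₁ = 0.722, c = a/β₁ = 48.604/0.722 = 67.3 mm.

c ≈ 67.3 mm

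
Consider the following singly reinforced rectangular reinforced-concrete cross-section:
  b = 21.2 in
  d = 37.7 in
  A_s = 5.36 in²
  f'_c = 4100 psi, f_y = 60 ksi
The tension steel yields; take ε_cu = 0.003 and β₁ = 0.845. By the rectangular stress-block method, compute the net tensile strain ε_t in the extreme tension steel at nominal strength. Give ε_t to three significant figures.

a = A_s f_y/(0.85 f'_c b) = 4.353 in.
β₁ = 0.845, so c = a/β₁ = 4.353/0.845 = 5.151 in.
From the linear strain diagram with ε_cu = 0.003: ε_t = 0.003 (d − c)/c = 0.003 × (37.7 − 5.151)/5.151 = 0.0190.
Since ε_t ≥ 0.005, the section is tension-controlled.

ε_t ≈ 0.0190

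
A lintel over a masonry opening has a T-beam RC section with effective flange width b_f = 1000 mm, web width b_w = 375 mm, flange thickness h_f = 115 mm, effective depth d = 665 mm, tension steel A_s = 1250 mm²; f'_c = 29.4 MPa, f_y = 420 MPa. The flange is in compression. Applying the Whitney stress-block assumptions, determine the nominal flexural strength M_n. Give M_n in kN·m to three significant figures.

Tension: T = A_s f_y = 1250 × 420 = 525000 N.
Try a within the flange: a = T/(0.85 f'_c b_f) = 525000/(0.85 × 29.4 × 1000) = 21.01 mm.
Since a = 21.01 ≤ h_f = 115 mm, the stress block lies entirely in the flange; analyse as a rectangular beam of width b_f.
M_n = T(d − a/2) = 525000 × (665 − 10.505) = 343.61 × 10⁶ N·mm.
M_n = 343.61 kN·m.

M_n ≈ 344 kN·m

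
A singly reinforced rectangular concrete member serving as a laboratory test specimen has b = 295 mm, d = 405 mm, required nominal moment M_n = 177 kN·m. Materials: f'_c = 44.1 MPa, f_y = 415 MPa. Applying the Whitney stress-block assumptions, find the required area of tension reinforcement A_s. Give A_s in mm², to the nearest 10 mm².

A_s ≈ 1110 mm²

With M_n = 0.85 f'_c a b (d − a/2), solve the quadratic for a:
a = d − √(d² − 2M_n/(0.85 f'_c b)) = 405 − √(405² − 2 × 177×10⁶/(0.85 × 44.1 × 295)) = 41.67 mm.
A_s = 0.85 f'_c a b / f_y = 0.85 × 44.1 × 41.67 × 295 / 415 = 1110.3 mm².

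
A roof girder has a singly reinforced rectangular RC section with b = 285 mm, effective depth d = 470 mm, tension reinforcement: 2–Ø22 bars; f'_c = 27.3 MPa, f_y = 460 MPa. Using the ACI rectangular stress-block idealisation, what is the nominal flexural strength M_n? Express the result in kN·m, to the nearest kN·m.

M_n ≈ 155 kN·m

A_s = 2 × 380 = 760 mm².
T = A_s f_y = 760 × 460 = 349600 N = 349.6 kN.
From C = T: a = T/(0.85 f'_c b) = 349600/(0.85 × 27.3 × 285) = 52.86 mm.
M_n = T(d − a/2) = 349.6 kN × (470 − 26.43) mm = 155.07 kN·m.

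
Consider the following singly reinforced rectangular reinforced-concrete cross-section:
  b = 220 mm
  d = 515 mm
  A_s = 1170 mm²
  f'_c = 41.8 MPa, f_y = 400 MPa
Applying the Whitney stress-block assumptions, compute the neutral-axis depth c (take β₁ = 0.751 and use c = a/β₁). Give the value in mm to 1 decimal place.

c ≈ 79.7 mm

T = A_s f_y = 1170 × 400 = 468000 N = 468 kN.
Setting C = 0.85 f'_c a b equal to T: a = 468000/(0.85 × 41.8 × 220) = 59.873 mm.
With β₁ = 0.751, c = a/β₁ = 59.873/0.751 = 79.7 mm.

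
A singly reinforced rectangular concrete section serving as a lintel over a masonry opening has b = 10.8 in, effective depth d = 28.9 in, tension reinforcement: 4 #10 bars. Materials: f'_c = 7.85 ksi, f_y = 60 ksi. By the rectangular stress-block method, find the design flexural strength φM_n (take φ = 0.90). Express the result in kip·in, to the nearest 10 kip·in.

A_s = 4 × 1.27 = 5.08 in².
T = A_s f_y = 5.08 × 60 = 304.8 kips.
a = T/(0.85 f'_c b) = 304.8/(0.85 × 7.85 × 10.8) = 4.230 in.
M_n = T(d − a/2) = 304.8 × (28.9 − 2.115) = 8164.1 kip·in.
φM_n = 0.90 × 8164.1 = 7347.7 kip·in.

φM_n ≈ 7350 kip·in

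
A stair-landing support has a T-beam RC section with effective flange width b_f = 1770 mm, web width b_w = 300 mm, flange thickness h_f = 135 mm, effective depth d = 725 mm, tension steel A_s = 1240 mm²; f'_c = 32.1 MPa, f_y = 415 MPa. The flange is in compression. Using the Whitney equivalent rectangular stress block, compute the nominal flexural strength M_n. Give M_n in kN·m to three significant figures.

M_n ≈ 370 kN·m

Tension: T = A_s f_y = 1240 × 415 = 514600 N.
Try a within the flange: a = T/(0.85 f'_c b_f) = 514600/(0.85 × 32.1 × 1770) = 10.66 mm.
Since a = 10.66 ≤ h_f = 135 mm, the stress block lies entirely in the flange; analyse as a rectangular beam of width b_f.
M_n = T(d − a/2) = 514600 × (725 − 5.33) = 370.34 × 10⁶ N·mm.
M_n = 370.34 kN·m.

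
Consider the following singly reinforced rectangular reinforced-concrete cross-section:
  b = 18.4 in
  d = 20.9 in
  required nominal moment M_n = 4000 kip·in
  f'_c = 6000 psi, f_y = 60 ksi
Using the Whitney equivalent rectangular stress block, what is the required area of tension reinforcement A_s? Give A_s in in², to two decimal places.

A_s ≈ 3.36 in²

From M_n = 0.85 f'_c a b (d − a/2):
a = d − √(d² − 2M_n/(0.85 f'_c b)) = 20.9 − √(20.9² − 2 × 4000/(0.85 × 6 × 18.4)) = 2.150 in.
A_s = 0.85 f'_c a b / f_y = 0.85 × 6 × 2.150 × 18.4 / 60 = 3.363 in².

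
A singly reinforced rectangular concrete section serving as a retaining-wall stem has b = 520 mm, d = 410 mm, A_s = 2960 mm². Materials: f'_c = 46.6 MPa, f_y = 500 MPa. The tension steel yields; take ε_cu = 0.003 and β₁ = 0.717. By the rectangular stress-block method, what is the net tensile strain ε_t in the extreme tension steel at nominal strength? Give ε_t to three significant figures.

a = A_s f_y/(0.85 f'_c b) = 71.85 mm.
β₁ = 0.717, so c = a/β₁ = 71.85/0.717 = 100.21 mm.
From the linear strain diagram with ε_cu = 0.003: ε_t = 0.003 (d − c)/c = 0.003 × (410 − 100.21)/100.21 = 0.00927.
Since ε_t ≥ 0.005, the section is tension-controlled.

ε_t ≈ 0.00927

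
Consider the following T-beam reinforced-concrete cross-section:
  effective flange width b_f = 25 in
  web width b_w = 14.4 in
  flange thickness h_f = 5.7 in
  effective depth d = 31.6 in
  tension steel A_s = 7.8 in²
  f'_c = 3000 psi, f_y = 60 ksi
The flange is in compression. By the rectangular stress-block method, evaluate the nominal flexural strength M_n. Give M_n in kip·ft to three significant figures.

Tension: T = A_s f_y = 7.8 × 60 = 468 kips.
Try a within the flange: a = T/(0.85 f'_c b_f) = 468/(0.85 × 3 × 25) = 7.341 in.
a = 7.341 > h_f = 5.7 in: the block extends into the web. Split into flange-overhang and web parts.
C_f = 0.85 f'_c (b_f − b_w) h_f = 0.85 × 3 × (25 − 14.4) × 5.7 = 154.1 kips.
Remaining web compression depth: a_w = (T − C_f)/(0.85 f'_c b_w) = (468 − 154.1)/(0.85 × 3 × 14.4) = 8.548 in.
M_n = C_f(d − h_f/2) + (T − C_f)(d − a_w/2) = 154.1 × (31.6 − 2.85) + 313.9 × (31.6 − 4.274) = 4430.4 + 8577.6 = 13008.0 kip·in.
M_n = 13008.0/12 = 1084.00 kip·ft.

M_n ≈ 1080 kip·ft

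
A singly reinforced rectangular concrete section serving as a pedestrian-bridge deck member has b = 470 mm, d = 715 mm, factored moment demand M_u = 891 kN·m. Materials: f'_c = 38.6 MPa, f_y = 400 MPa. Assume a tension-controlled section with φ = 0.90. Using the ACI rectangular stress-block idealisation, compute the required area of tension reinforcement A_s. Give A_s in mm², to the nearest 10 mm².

M_n = M_u/φ = 891/0.90 = 990 kN·m.
With M_n = 0.85 f'_c a b (d − a/2), solve the quadratic for a:
a = d − √(d² − 2M_n/(0.85 f'_c b)) = 715 − √(715² − 2 × 990×10⁶/(0.85 × 38.6 × 470)) = 96.27 mm.
A_s = 0.85 f'_c a b / f_y = 0.85 × 38.6 × 96.27 × 470 / 400 = 3711.4 mm².

A_s ≈ 3710 mm²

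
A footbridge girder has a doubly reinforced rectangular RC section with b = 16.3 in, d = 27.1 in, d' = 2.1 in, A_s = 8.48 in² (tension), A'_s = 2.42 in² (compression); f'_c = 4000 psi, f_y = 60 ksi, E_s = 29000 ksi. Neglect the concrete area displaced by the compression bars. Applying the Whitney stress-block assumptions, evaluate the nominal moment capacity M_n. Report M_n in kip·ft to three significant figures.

M_n ≈ 1020 kip·ft

Assume both steels yield.
a = (A_s − A'_s) f_y/(0.85 f'_c b) = (8.48 − 2.42) × 60/(0.85 × 4 × 16.3) = 6.561 in.
c = a/β₁ = 6.561/0.85 = 7.719 in; ε'_s = 0.003(c − d')/c = 0.0022 ≥ ε_y = 0.0021, so the compression steel yields.
M_n = (A_s − A'_s) f_y (d − a/2) + A'_s f_y (d − d') = 363.6 × (27.1 − 3.2805) + 145.2 × (27.1 − 2.1) = 8660.8 + 3630.0 = 12290.8 kip·in = 12290.8/12 = 1024.23 kip·ft.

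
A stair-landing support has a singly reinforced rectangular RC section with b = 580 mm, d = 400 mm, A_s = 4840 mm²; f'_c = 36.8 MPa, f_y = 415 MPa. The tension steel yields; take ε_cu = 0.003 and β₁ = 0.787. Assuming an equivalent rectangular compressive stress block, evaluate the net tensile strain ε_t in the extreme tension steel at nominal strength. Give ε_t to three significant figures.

ε_t ≈ 0.00553

a = A_s f_y/(0.85 f'_c b) = 110.71 mm.
β₁ = 0.787, so c = a/β₁ = 110.71/0.787 = 140.67 mm.
From the linear strain diagram with ε_cu = 0.003: ε_t = 0.003 (d − c)/c = 0.003 × (400 − 140.67)/140.67 = 0.00553.
Since ε_t ≥ 0.005, the section is tension-controlled.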